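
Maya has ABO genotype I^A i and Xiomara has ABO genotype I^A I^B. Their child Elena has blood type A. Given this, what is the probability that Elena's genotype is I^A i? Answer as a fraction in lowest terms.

Cross I^A i × I^A I^B → 1/4 I^A I^A, 1/4 I^A I^B, 1/4 I^A i, 1/4 I^B i.
Type-A genotypes among offspring: I^A I^A (1/4), I^A i (1/4); total 1/2.
P(I^A i | type A) = (1/4) / (1/2) = 1/2.

1/2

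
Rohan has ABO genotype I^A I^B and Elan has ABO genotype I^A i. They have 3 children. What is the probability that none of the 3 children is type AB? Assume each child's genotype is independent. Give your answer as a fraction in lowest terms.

27/64

ABO cross I^A I^B × I^A i → 1/2 A, 1/4 B, 1/4 AB.
So P(type AB) = 1/4 per child.
P(not type AB) = 3/4 for one child; (3/4)^3 = 27/64.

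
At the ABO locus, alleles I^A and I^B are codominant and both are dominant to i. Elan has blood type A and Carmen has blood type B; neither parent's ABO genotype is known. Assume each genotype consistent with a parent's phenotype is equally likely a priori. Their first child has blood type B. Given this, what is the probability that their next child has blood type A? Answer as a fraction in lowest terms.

1/12

Possible genotypes: Elan ∈ {I^A I^A, I^A i}; Carmen ∈ {I^B I^B, I^B i}.
Weight each parental genotype pair by prior × P(type-B child):
  I^A i × I^B I^B: posterior weight 2/3; P(next child type A) = 0.
  I^A i × I^B i: posterior weight 1/3; P(next child type A) = 1/4.
Weighted sum = 1/12.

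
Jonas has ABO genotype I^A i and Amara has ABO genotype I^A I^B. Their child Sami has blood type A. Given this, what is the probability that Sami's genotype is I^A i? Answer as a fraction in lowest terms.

Cross I^A i × I^A I^B → 1/4 I^A I^A, 1/4 I^A I^B, 1/4 I^A i, 1/4 I^B i.
Type-A genotypes among offspring: I^A I^A (1/4), I^A i (1/4); total 1/2.
P(I^A i | type A) = (1/4) / (1/2) = 1/2.

1/2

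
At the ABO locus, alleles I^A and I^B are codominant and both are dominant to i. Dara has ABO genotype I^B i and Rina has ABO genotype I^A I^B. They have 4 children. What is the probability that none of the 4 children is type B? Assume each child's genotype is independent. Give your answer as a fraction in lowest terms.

1/16

ABO cross I^B i × I^A I^B → 1/4 A, 1/2 B, 1/4 AB.
So P(type B) = 1/2 per child.
P(not type B) = 1/2 for one child; (1/2)^4 = 1/16.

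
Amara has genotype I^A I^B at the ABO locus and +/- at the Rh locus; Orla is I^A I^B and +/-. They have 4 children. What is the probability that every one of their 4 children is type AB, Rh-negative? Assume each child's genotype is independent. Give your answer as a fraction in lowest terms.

1/4096

ABO cross I^A I^B × I^A I^B → 1/4 A, 1/4 B, 1/2 AB.
Rh cross +/- × +/- → 3/4 Rh+, 1/4 Rh-; so P(type AB, Rh-negative) = 1/2 × 1/4 = 1/8 per child.
All 4 independent: (1/8)^4 = 1/4096.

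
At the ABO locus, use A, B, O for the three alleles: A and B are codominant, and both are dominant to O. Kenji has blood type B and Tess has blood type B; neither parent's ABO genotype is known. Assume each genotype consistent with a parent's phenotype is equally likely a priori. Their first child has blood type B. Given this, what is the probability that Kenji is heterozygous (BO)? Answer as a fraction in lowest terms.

Possible genotypes: Kenji ∈ {BB, BO}; Tess ∈ {BB, BO}.
Weight each parental genotype pair by prior × P(type-B child):
  BB × BB: posterior weight 4/15.
  BB × BO: posterior weight 4/15.
  BO × BB: posterior weight 4/15.
  BO × BO: posterior weight 1/5.
Sum the posterior weight over pairs where Kenji is BO: 7/15.

7/15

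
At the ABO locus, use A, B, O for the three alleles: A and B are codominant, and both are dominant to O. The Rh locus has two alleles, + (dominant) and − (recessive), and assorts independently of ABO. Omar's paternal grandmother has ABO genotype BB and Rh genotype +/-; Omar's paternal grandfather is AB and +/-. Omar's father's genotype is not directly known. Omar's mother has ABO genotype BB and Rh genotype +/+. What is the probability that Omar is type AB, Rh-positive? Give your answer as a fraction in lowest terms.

Omar's father's ABO genotype from BB × AB: 1/2 AB, 1/2 BB.
Crossing each possibility with the mother BB and summing P(type AB): 1/2·1/2 + 1/2·0 = 1/4.
Similarly for Rh via the father's Rh distribution: P(Rh+) = 1.
Independent loci: 1/4 × 1 = 1/4.

1/4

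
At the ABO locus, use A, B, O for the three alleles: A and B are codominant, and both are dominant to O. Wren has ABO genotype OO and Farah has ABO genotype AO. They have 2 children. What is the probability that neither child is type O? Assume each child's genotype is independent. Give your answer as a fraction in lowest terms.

ABO cross OO × AO → 1/2 O, 1/2 A.
So P(type O) = 1/2 per child.
P(not type O) = 1/2 for one child; (1/2)^2 = 1/4.

1/4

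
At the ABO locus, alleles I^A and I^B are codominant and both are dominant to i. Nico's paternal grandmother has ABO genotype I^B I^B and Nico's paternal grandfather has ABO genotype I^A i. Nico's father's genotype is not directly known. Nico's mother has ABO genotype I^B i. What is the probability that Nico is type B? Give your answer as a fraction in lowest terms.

5/8

Nico's father's ABO genotype from I^B I^B × I^A i: 1/2 I^A I^B, 1/2 I^B i.
Crossing each possibility with the mother I^B i and summing P(type B): 1/2·1/2 + 1/2·3/4 = 5/8.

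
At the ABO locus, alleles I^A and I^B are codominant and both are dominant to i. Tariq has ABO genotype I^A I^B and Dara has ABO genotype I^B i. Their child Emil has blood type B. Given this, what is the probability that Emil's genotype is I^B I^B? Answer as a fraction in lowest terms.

1/2

Cross I^A I^B × I^B i → 1/4 I^A I^B, 1/4 I^A i, 1/4 I^B I^B, 1/4 I^B i.
Type-B genotypes among offspring: I^B I^B (1/4), I^B i (1/4); total 1/2.
P(I^B I^B | type B) = (1/4) / (1/2) = 1/2.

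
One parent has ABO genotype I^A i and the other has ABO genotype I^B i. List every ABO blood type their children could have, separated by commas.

Gametes from I^A i × I^B i give offspring ABO genotypes I^A I^B, I^A i, I^B i, i i, i.e. phenotypes O, A, B, AB.

O, A, B, AB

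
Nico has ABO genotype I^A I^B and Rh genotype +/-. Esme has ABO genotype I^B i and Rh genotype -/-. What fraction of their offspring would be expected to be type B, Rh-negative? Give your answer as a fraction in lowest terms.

1/4

ABO cross I^A I^B × I^B i → offspring phenotypes: 1/4 A, 1/2 B, 1/4 AB.
Rh cross +/- × -/- → 1/2 Rh+, 1/2 Rh-.
Independent loci: P(type B, Rh-negative) = 1/2 × 1/2 = 1/4.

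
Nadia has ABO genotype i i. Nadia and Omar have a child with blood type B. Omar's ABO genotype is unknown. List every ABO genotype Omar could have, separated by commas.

I^A I^B, I^B I^B, I^B i

For each candidate genotype of Omar, check whether crossing it with i i can produce every observed child phenotype.
  I^A I^A → possible child types {A} ✗
  I^A I^B → possible child types {A, B} ✓
  I^A i → possible child types {O, A} ✗
  I^B I^B → possible child types {B} ✓
  I^B i → possible child types {O, B} ✓
  i i → possible child types {O} ✗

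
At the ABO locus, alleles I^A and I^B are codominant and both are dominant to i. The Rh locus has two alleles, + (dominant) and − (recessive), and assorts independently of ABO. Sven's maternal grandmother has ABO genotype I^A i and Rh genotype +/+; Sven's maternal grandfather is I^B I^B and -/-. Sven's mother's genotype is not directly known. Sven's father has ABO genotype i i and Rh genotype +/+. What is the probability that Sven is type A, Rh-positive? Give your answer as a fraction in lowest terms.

Sven's mother's ABO genotype from I^A i × I^B I^B: 1/2 I^A I^B, 1/2 I^B i.
Crossing each possibility with the father i i and summing P(type A): 1/2·1/2 + 1/2·0 = 1/4.
Similarly for Rh via the mother's Rh distribution: P(Rh+) = 1.
Independent loci: 1/4 × 1 = 1/4.

1/4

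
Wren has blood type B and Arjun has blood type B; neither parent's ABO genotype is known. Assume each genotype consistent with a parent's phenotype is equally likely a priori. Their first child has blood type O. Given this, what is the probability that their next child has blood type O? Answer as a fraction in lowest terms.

1/4

Possible genotypes: Wren ∈ {BB, BO}; Arjun ∈ {BB, BO}.
Weight each parental genotype pair by prior × P(type-O child):
  BO × BO: posterior weight 1; P(next child type O) = 1/4.
Weighted sum = 1/4.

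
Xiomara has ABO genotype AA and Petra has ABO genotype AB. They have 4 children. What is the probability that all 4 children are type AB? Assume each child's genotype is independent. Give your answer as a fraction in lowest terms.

ABO cross AA × AB → 1/2 A, 1/2 AB.
So P(type AB) = 1/2 per child.
All 4 independent: (1/2)^4 = 1/16.

1/16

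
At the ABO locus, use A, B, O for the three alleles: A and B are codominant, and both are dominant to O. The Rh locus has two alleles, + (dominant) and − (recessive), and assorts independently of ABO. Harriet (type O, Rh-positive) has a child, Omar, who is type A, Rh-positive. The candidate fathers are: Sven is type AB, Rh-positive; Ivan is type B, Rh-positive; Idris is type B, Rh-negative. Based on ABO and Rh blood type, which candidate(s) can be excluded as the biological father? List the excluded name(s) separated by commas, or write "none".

A candidate is excluded only if no genotype consistent with his phenotype could produce a type A, Rh-positive child with a type O, Rh-positive mother.
Ivan (type B, Rh+): no genotype consistent with that phenotype can produce a type-A Rh+ child with a type-O mother.
Idris (type B, Rh-): no genotype consistent with that phenotype can produce a type-A Rh+ child with a type-O mother.

Ivan, Idris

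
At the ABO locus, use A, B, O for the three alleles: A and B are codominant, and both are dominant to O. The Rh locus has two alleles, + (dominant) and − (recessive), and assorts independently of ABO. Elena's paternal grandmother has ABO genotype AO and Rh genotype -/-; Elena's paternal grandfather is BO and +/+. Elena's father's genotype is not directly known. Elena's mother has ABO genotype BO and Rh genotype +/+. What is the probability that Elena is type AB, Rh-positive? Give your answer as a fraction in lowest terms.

1/8

Elena's father's ABO genotype from AO × BO: 1/4 AB, 1/4 AO, 1/4 BO, 1/4 OO.
Crossing each possibility with the mother BO and summing P(type AB): 1/4·1/4 + 1/4·1/4 + 1/4·0 + 1/4·0 = 1/8.
Similarly for Rh via the father's Rh distribution: P(Rh+) = 1.
Independent loci: 1/8 × 1 = 1/8.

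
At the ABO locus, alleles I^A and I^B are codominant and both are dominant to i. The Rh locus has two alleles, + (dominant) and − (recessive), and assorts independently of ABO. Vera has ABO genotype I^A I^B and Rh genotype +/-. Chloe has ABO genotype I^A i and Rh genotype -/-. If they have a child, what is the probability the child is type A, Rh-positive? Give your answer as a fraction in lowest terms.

1/4

ABO cross I^A I^B × I^A i → offspring phenotypes: 1/2 A, 1/4 B, 1/4 AB.
Rh cross +/- × -/- → 1/2 Rh+, 1/2 Rh-.
Independent loci: P(type A, Rh-positive) = 1/2 × 1/2 = 1/4.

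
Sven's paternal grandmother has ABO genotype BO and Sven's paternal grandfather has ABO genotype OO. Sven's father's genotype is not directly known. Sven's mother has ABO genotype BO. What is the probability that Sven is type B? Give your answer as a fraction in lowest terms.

Sven's father's ABO genotype from BO × OO: 1/2 BO, 1/2 OO.
Crossing each possibility with the mother BO and summing P(type B): 1/2·3/4 + 1/2·1/2 = 5/8.

5/8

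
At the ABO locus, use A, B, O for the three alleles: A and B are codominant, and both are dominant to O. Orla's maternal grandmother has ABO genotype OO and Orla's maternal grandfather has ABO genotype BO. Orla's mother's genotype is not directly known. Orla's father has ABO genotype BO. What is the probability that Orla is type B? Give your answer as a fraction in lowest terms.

5/8

Orla's mother's ABO genotype from OO × BO: 1/2 BO, 1/2 OO.
Crossing each possibility with the father BO and summing P(type B): 1/2·3/4 + 1/2·1/2 = 5/8.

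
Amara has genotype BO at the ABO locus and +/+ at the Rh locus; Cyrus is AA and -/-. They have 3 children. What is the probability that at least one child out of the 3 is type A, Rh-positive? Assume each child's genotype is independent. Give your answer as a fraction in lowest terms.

7/8

ABO cross BO × AA → 1/2 A, 1/2 AB.
Rh cross +/+ × -/- → 1 Rh+; so P(type A, Rh-positive) = 1/2 × 1 = 1/2 per child.
P(none) = (1/2)^3 = 1/8; P(at least one) = 1 − 1/8 = 7/8.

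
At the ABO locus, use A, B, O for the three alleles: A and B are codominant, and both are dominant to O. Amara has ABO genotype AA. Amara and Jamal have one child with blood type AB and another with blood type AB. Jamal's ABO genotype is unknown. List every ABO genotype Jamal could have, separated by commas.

For each candidate genotype of Jamal, check whether crossing it with AA can produce every observed child phenotype.
  AA → possible child types {A} ✗
  AB → possible child types {A, AB} ✓
  AO → possible child types {A} ✗
  BB → possible child types {AB} ✓
  BO → possible child types {A, AB} ✓
  OO → possible child types {A} ✗

AB, BB, BO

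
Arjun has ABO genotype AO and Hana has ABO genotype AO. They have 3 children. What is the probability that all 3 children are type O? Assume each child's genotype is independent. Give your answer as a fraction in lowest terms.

1/64

ABO cross AO × AO → 1/4 O, 3/4 A.
So P(type O) = 1/4 per child.
All 3 independent: (1/4)^3 = 1/64.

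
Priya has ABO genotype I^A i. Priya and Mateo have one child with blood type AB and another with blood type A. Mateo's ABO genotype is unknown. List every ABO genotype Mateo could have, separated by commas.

For each candidate genotype of Mateo, check whether crossing it with I^A i can produce every observed child phenotype.
  I^A I^A → possible child types {A} ✗
  I^A I^B → possible child types {A, B, AB} ✓
  I^A i → possible child types {O, A} ✗
  I^B I^B → possible child types {B, AB} ✗
  I^B i → possible child types {O, A, B, AB} ✓
  i i → possible child types {O, A} ✗

I^A I^B, I^B i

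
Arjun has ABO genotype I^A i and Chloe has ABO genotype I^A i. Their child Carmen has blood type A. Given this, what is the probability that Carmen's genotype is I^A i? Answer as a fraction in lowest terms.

Cross I^A i × I^A i → 1/4 I^A I^A, 1/2 I^A i, 1/4 i i.
Type-A genotypes among offspring: I^A I^A (1/4), I^A i (1/2); total 3/4.
P(I^A i | type A) = (1/2) / (3/4) = 2/3.

2/3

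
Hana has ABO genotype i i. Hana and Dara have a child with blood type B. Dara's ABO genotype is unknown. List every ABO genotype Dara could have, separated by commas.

I^A I^B, I^B I^B, I^B i

For each candidate genotype of Dara, check whether crossing it with i i can produce every observed child phenotype.
  I^A I^A → possible child types {A} ✗
  I^A I^B → possible child types {A, B} ✓
  I^A i → possible child types {O, A} ✗
  I^B I^B → possible child types {B} ✓
  I^B i → possible child types {O, B} ✓
  i i → possible child types {O} ✗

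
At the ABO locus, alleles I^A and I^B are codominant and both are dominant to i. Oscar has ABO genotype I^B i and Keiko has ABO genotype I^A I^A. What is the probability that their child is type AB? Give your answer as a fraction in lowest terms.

ABO cross I^B i × I^A I^A → offspring phenotypes: 1/2 A, 1/2 AB.
So P(type AB) = 1/2.

1/2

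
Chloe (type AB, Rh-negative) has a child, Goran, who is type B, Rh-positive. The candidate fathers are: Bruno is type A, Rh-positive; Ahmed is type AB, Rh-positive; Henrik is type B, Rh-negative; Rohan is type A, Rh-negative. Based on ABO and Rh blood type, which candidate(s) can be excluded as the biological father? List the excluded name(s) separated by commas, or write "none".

Henrik, Rohan

A candidate is excluded only if no genotype consistent with his phenotype could produce a type B, Rh-positive child with a type AB, Rh-negative mother.
Henrik (type B, Rh-): no genotype consistent with that phenotype can produce a type-B Rh+ child with a type-AB mother.
Rohan (type A, Rh-): no genotype consistent with that phenotype can produce a type-B Rh+ child with a type-AB mother.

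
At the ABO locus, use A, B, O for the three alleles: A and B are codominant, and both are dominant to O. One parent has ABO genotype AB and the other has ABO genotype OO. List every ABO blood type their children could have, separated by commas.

Gametes from AB × OO give offspring ABO genotypes AO, BO, i.e. phenotypes A, B.

A, B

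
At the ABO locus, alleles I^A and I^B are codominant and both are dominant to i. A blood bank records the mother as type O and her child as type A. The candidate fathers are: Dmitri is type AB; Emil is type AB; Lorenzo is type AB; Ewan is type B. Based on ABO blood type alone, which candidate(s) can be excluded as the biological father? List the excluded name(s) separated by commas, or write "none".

Ewan

A candidate is excluded only if no genotype consistent with his phenotype could produce a type A child with a type O mother.
Ewan (type B): no genotype consistent with that phenotype can produce a type-A child with a type-O mother.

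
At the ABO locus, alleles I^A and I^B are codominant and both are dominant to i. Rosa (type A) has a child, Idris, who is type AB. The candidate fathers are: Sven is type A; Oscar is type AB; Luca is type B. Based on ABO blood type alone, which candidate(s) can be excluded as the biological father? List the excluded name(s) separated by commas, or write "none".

A candidate is excluded only if no genotype consistent with his phenotype could produce a type AB child with a type A mother.
Sven (type A): no genotype consistent with that phenotype can produce a type-AB child with a type-A mother.

Sven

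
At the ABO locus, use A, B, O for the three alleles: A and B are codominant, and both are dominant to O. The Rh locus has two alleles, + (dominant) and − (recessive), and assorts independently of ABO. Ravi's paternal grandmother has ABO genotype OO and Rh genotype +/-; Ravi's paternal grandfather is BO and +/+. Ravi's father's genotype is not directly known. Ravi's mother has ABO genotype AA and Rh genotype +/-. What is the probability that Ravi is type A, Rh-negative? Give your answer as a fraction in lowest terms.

3/32

Ravi's father's ABO genotype from OO × BO: 1/2 BO, 1/2 OO.
Crossing each possibility with the mother AA and summing P(type A): 1/2·1/2 + 1/2·1 = 3/4.
Similarly for Rh via the father's Rh distribution: P(Rh-) = 1/8.
Independent loci: 3/4 × 1/8 = 3/32.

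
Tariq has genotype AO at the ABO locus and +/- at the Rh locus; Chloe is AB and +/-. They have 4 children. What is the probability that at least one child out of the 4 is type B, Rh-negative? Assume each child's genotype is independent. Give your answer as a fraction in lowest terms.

14911/65536

ABO cross AO × AB → 1/2 A, 1/4 B, 1/4 AB.
Rh cross +/- × +/- → 3/4 Rh+, 1/4 Rh-; so P(type B, Rh-negative) = 1/4 × 1/4 = 1/16 per child.
P(none) = (15/16)^4 = 50625/65536; P(at least one) = 1 − 50625/65536 = 14911/65536.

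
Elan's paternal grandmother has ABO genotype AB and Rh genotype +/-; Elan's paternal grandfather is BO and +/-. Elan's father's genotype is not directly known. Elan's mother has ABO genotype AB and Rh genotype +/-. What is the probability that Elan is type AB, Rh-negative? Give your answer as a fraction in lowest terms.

3/32

Elan's father's ABO genotype from AB × BO: 1/4 AB, 1/4 AO, 1/4 BB, 1/4 BO.
Crossing each possibility with the mother AB and summing P(type AB): 1/4·1/2 + 1/4·1/4 + 1/4·1/2 + 1/4·1/4 = 3/8.
Similarly for Rh via the father's Rh distribution: P(Rh-) = 1/4.
Independent loci: 3/8 × 1/4 = 3/32.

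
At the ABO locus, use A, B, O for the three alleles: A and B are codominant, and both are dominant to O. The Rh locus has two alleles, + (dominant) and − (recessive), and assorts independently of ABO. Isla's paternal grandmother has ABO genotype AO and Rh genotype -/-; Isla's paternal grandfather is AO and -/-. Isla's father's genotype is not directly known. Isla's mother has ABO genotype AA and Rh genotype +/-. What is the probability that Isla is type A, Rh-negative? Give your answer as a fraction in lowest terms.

Isla's father's ABO genotype from AO × AO: 1/4 AA, 1/2 AO, 1/4 OO.
Crossing each possibility with the mother AA and summing P(type A): 1/4·1 + 1/2·1 + 1/4·1 = 1.
Similarly for Rh via the father's Rh distribution: P(Rh-) = 1/2.
Independent loci: 1 × 1/2 = 1/2.

1/2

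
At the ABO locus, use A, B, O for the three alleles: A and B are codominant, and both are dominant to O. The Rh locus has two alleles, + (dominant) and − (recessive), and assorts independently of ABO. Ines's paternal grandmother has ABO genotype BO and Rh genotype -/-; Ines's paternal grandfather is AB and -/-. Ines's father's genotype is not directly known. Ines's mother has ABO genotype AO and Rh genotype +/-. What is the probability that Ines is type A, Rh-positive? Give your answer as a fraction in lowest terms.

3/16

Ines's father's ABO genotype from BO × AB: 1/4 AB, 1/4 AO, 1/4 BB, 1/4 BO.
Crossing each possibility with the mother AO and summing P(type A): 1/4·1/2 + 1/4·3/4 + 1/4·0 + 1/4·1/4 = 3/8.
Similarly for Rh via the father's Rh distribution: P(Rh+) = 1/2.
Independent loci: 3/8 × 1/2 = 3/16.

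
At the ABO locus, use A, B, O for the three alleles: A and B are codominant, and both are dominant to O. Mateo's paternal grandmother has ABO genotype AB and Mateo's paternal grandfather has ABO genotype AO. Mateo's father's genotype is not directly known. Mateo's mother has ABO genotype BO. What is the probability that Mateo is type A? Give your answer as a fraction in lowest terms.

Mateo's father's ABO genotype from AB × AO: 1/4 AA, 1/4 AB, 1/4 AO, 1/4 BO.
Crossing each possibility with the mother BO and summing P(type A): 1/4·1/2 + 1/4·1/4 + 1/4·1/4 + 1/4·0 = 1/4.

1/4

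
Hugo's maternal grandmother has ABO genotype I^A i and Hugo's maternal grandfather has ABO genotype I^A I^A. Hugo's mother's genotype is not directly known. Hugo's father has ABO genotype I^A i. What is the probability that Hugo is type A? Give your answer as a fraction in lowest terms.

Hugo's mother's ABO genotype from I^A i × I^A I^A: 1/2 I^A I^A, 1/2 I^A i.
Crossing each possibility with the father I^A i and summing P(type A): 1/2·1 + 1/2·3/4 = 7/8.

7/8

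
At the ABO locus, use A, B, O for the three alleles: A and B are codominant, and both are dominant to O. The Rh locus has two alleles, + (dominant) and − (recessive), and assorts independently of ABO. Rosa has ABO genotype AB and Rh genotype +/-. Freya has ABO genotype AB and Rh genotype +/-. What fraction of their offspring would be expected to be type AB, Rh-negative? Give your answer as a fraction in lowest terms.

1/8

ABO cross AB × AB → offspring phenotypes: 1/4 A, 1/4 B, 1/2 AB.
Rh cross +/- × +/- → 3/4 Rh+, 1/4 Rh-.
Independent loci: P(type AB, Rh-negative) = 1/2 × 1/4 = 1/8.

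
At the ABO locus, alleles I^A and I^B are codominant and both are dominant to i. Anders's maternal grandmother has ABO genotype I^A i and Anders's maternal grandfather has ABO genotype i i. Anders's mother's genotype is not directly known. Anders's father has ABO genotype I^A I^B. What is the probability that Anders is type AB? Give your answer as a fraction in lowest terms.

1/8

Anders's mother's ABO genotype from I^A i × i i: 1/2 I^A i, 1/2 i i.
Crossing each possibility with the father I^A I^B and summing P(type AB): 1/2·1/4 + 1/2·0 = 1/8.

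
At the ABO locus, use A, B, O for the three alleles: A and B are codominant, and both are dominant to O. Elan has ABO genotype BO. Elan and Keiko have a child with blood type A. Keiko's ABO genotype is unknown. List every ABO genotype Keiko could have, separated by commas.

For each candidate genotype of Keiko, check whether crossing it with BO can produce every observed child phenotype.
  AA → possible child types {A, AB} ✓
  AB → possible child types {A, B, AB} ✓
  AO → possible child types {O, A, B, AB} ✓
  BB → possible child types {B} ✗
  BO → possible child types {O, B} ✗
  OO → possible child types {O, B} ✗

AA, AB, AO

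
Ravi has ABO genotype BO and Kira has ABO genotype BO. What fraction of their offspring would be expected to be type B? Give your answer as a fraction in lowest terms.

3/4

ABO cross BO × BO → offspring phenotypes: 1/4 O, 3/4 B.
So P(type B) = 3/4.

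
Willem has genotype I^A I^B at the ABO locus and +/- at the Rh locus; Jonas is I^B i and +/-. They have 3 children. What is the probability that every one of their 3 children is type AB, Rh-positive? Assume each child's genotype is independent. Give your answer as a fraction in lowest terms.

ABO cross I^A I^B × I^B i → 1/4 A, 1/2 B, 1/4 AB.
Rh cross +/- × +/- → 3/4 Rh+, 1/4 Rh-; so P(type AB, Rh-positive) = 1/4 × 3/4 = 3/16 per child.
All 3 independent: (3/16)^3 = 27/4096.

27/4096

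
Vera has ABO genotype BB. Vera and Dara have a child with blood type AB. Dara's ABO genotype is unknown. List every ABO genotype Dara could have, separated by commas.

For each candidate genotype of Dara, check whether crossing it with BB can produce every observed child phenotype.
  AA → possible child types {AB} ✓
  AB → possible child types {B, AB} ✓
  AO → possible child types {B, AB} ✓
  BB → possible child types {B} ✗
  BO → possible child types {B} ✗
  OO → possible child types {B} ✗

AA, AB, AO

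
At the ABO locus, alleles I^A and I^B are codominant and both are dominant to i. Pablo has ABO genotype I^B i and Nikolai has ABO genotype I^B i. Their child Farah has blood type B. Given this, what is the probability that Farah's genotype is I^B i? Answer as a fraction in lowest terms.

2/3

Cross I^B i × I^B i → 1/4 I^B I^B, 1/2 I^B i, 1/4 i i.
Type-B genotypes among offspring: I^B I^B (1/4), I^B i (1/2); total 3/4.
P(I^B i | type B) = (1/2) / (3/4) = 2/3.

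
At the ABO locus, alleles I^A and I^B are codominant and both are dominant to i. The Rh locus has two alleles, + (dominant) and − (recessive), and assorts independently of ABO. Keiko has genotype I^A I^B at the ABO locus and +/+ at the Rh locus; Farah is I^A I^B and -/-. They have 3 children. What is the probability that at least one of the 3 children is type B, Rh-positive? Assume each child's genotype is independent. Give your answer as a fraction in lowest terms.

37/64

ABO cross I^A I^B × I^A I^B → 1/4 A, 1/4 B, 1/2 AB.
Rh cross +/+ × -/- → 1 Rh+; so P(type B, Rh-positive) = 1/4 × 1 = 1/4 per child.
P(none) = (3/4)^3 = 27/64; P(at least one) = 1 − 27/64 = 37/64.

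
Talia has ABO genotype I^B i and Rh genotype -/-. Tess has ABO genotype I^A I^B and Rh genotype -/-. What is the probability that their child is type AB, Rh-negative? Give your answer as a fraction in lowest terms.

ABO cross I^B i × I^A I^B → offspring phenotypes: 1/4 A, 1/2 B, 1/4 AB.
Rh cross -/- × -/- → 1 Rh-.
Independent loci: P(type AB, Rh-negative) = 1/4 × 1 = 1/4.

1/4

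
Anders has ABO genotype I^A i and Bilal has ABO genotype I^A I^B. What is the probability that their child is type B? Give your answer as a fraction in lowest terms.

ABO cross I^A i × I^A I^B → offspring phenotypes: 1/2 A, 1/4 B, 1/4 AB.
So P(type B) = 1/4.

1/4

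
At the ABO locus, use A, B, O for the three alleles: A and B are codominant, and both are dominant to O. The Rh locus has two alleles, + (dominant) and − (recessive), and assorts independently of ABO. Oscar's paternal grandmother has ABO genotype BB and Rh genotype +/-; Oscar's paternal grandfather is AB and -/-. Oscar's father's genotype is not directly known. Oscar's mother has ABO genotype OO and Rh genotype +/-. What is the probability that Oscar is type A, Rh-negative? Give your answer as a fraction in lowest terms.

3/32

Oscar's father's ABO genotype from BB × AB: 1/2 AB, 1/2 BB.
Crossing each possibility with the mother OO and summing P(type A): 1/2·1/2 + 1/2·0 = 1/4.
Similarly for Rh via the father's Rh distribution: P(Rh-) = 3/8.
Independent loci: 1/4 × 3/8 = 3/32.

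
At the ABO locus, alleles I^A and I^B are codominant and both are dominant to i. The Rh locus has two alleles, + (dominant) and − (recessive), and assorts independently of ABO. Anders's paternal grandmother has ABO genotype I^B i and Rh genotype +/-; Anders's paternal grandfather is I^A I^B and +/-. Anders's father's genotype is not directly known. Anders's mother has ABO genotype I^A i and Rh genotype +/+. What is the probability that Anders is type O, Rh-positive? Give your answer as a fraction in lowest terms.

Anders's father's ABO genotype from I^B i × I^A I^B: 1/4 I^A I^B, 1/4 I^A i, 1/4 I^B I^B, 1/4 I^B i.
Crossing each possibility with the mother I^A i and summing P(type O): 1/4·0 + 1/4·1/4 + 1/4·0 + 1/4·1/4 = 1/8.
Similarly for Rh via the father's Rh distribution: P(Rh+) = 1.
Independent loci: 1/8 × 1 = 1/8.

1/8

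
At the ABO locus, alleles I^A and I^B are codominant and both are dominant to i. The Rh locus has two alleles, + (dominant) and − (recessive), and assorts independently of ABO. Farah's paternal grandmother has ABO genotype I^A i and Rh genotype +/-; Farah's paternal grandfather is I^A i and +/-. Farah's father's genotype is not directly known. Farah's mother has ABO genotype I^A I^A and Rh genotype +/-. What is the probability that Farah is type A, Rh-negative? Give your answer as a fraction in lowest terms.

1/4

Farah's father's ABO genotype from I^A i × I^A i: 1/4 I^A I^A, 1/2 I^A i, 1/4 i i.
Crossing each possibility with the mother I^A I^A and summing P(type A): 1/4·1 + 1/2·1 + 1/4·1 = 1.
Similarly for Rh via the father's Rh distribution: P(Rh-) = 1/4.
Independent loci: 1 × 1/4 = 1/4.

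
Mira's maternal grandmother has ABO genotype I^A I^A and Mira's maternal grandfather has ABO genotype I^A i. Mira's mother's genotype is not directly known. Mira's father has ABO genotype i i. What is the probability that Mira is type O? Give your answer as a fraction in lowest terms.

Mira's mother's ABO genotype from I^A I^A × I^A i: 1/2 I^A I^A, 1/2 I^A i.
Crossing each possibility with the father i i and summing P(type O): 1/2·0 + 1/2·1/2 = 1/4.

1/4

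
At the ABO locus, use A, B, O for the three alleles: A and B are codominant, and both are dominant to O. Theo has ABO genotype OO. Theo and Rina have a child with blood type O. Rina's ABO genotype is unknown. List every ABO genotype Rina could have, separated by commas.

AO, BO, OO

For each candidate genotype of Rina, check whether crossing it with OO can produce every observed child phenotype.
  AA → possible child types {A} ✗
  AB → possible child types {A, B} ✗
  AO → possible child types {O, A} ✓
  BB → possible child types {B} ✗
  BO → possible child types {O, B} ✓
  OO → possible child types {O} ✓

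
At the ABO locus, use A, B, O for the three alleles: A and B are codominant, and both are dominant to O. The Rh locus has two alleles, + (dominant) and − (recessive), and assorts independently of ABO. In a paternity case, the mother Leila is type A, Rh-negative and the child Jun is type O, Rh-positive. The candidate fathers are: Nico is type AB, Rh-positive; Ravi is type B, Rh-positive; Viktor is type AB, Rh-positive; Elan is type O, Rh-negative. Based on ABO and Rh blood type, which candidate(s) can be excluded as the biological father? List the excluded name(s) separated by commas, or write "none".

Nico, Viktor, Elan

A candidate is excluded only if no genotype consistent with his phenotype could produce a type O, Rh-positive child with a type A, Rh-negative mother.
Nico (type AB, Rh+): no genotype consistent with that phenotype can produce a type-O Rh+ child with a type-A mother.
Viktor (type AB, Rh+): no genotype consistent with that phenotype can produce a type-O Rh+ child with a type-A mother.
Elan (type O, Rh-): no genotype consistent with that phenotype can produce a type-O Rh+ child with a type-A mother.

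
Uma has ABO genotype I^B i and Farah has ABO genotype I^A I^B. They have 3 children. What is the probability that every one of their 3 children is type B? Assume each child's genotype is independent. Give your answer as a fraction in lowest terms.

ABO cross I^B i × I^A I^B → 1/4 A, 1/2 B, 1/4 AB.
So P(type B) = 1/2 per child.
All 3 independent: (1/2)^3 = 1/8.

1/8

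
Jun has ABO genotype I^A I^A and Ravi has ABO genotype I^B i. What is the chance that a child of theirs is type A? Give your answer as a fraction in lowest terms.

1/2

ABO cross I^A I^A × I^B i → offspring phenotypes: 1/2 A, 1/2 AB.
So P(type A) = 1/2.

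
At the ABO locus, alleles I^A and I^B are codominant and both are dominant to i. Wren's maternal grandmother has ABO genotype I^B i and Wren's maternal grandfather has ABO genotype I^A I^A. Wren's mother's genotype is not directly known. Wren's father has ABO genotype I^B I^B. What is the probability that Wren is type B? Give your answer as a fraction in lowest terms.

1/2

Wren's mother's ABO genotype from I^B i × I^A I^A: 1/2 I^A I^B, 1/2 I^A i.
Crossing each possibility with the father I^B I^B and summing P(type B): 1/2·1/2 + 1/2·1/2 = 1/2.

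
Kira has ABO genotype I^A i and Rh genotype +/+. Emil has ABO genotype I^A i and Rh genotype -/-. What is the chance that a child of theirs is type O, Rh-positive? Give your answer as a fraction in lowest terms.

1/4

ABO cross I^A i × I^A i → offspring phenotypes: 1/4 O, 3/4 A.
Rh cross +/+ × -/- → 1 Rh+.
Independent loci: P(type O, Rh-positive) = 1/4 × 1 = 1/4.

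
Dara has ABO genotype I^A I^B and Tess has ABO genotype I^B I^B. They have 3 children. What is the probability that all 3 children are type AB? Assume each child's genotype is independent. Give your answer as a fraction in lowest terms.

1/8

ABO cross I^A I^B × I^B I^B → 1/2 B, 1/2 AB.
So P(type AB) = 1/2 per child.
All 3 independent: (1/2)^3 = 1/8.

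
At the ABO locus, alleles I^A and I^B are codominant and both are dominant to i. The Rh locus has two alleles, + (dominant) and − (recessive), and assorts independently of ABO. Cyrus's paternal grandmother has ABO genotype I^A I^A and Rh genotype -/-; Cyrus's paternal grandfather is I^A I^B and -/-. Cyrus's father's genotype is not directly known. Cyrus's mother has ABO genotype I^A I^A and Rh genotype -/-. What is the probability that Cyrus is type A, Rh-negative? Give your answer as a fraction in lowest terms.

3/4

Cyrus's father's ABO genotype from I^A I^A × I^A I^B: 1/2 I^A I^A, 1/2 I^A I^B.
Crossing each possibility with the mother I^A I^A and summing P(type A): 1/2·1 + 1/2·1/2 = 3/4.
Similarly for Rh via the father's Rh distribution: P(Rh-) = 1.
Independent loci: 3/4 × 1 = 3/4.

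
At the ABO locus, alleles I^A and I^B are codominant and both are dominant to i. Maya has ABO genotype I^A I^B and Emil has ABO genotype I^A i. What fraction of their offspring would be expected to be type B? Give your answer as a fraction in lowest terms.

ABO cross I^A I^B × I^A i → offspring phenotypes: 1/2 A, 1/4 B, 1/4 AB.
So P(type B) = 1/4.

1/4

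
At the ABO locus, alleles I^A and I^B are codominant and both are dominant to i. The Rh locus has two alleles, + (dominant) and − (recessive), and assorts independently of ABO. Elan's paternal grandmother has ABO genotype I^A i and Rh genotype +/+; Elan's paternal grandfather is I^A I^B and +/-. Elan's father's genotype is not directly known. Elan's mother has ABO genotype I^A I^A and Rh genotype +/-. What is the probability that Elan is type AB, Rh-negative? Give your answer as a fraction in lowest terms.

1/32

Elan's father's ABO genotype from I^A i × I^A I^B: 1/4 I^A I^A, 1/4 I^A I^B, 1/4 I^A i, 1/4 I^B i.
Crossing each possibility with the mother I^A I^A and summing P(type AB): 1/4·0 + 1/4·1/2 + 1/4·0 + 1/4·1/2 = 1/4.
Similarly for Rh via the father's Rh distribution: P(Rh-) = 1/8.
Independent loci: 1/4 × 1/8 = 1/32.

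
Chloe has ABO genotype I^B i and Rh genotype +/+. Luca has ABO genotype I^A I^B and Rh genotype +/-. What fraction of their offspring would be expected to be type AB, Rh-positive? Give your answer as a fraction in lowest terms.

ABO cross I^B i × I^A I^B → offspring phenotypes: 1/4 A, 1/2 B, 1/4 AB.
Rh cross +/+ × +/- → 1 Rh+.
Independent loci: P(type AB, Rh-positive) = 1/4 × 1 = 1/4.

1/4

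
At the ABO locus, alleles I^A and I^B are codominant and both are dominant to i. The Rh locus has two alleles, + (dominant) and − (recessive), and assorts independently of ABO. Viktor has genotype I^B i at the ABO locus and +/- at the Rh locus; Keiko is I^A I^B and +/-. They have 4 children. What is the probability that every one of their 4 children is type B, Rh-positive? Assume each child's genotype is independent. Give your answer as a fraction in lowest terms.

81/4096

ABO cross I^B i × I^A I^B → 1/4 A, 1/2 B, 1/4 AB.
Rh cross +/- × +/- → 3/4 Rh+, 1/4 Rh-; so P(type B, Rh-positive) = 1/2 × 3/4 = 3/8 per child.
All 4 independent: (3/8)^4 = 81/4096.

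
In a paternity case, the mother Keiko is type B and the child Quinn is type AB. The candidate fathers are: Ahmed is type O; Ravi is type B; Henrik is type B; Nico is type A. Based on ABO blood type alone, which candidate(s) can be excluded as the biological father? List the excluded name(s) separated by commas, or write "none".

Ahmed, Ravi, Henrik

A candidate is excluded only if no genotype consistent with his phenotype could produce a type AB child with a type B mother.
Ahmed (type O): no genotype consistent with that phenotype can produce a type-AB child with a type-B mother.
Ravi (type B): no genotype consistent with that phenotype can produce a type-AB child with a type-B mother.
Henrik (type B): no genotype consistent with that phenotype can produce a type-AB child with a type-B mother.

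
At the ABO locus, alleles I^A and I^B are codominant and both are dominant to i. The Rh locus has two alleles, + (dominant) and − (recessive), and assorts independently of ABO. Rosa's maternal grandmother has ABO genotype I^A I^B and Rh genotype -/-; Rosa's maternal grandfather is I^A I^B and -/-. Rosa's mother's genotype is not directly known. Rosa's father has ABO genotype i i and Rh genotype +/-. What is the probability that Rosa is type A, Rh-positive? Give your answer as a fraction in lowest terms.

1/4

Rosa's mother's ABO genotype from I^A I^B × I^A I^B: 1/4 I^A I^A, 1/2 I^A I^B, 1/4 I^B I^B.
Crossing each possibility with the father i i and summing P(type A): 1/4·1 + 1/2·1/2 + 1/4·0 = 1/2.
Similarly for Rh via the mother's Rh distribution: P(Rh+) = 1/2.
Independent loci: 1/2 × 1/2 = 1/4.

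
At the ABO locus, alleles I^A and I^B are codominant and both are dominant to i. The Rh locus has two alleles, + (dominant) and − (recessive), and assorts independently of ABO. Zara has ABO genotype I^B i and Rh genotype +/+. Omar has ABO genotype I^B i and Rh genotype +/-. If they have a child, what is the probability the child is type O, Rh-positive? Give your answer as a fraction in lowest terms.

ABO cross I^B i × I^B i → offspring phenotypes: 1/4 O, 3/4 B.
Rh cross +/+ × +/- → 1 Rh+.
Independent loci: P(type O, Rh-positive) = 1/4 × 1 = 1/4.

1/4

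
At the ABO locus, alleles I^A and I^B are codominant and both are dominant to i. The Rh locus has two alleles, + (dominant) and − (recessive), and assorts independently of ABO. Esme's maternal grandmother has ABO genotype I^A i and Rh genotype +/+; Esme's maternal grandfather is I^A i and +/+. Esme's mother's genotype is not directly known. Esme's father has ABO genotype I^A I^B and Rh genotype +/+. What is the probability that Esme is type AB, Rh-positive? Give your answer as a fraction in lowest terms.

1/4

Esme's mother's ABO genotype from I^A i × I^A i: 1/4 I^A I^A, 1/2 I^A i, 1/4 i i.
Crossing each possibility with the father I^A I^B and summing P(type AB): 1/4·1/2 + 1/2·1/4 + 1/4·0 = 1/4.
Similarly for Rh via the mother's Rh distribution: P(Rh+) = 1.
Independent loci: 1/4 × 1 = 1/4.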